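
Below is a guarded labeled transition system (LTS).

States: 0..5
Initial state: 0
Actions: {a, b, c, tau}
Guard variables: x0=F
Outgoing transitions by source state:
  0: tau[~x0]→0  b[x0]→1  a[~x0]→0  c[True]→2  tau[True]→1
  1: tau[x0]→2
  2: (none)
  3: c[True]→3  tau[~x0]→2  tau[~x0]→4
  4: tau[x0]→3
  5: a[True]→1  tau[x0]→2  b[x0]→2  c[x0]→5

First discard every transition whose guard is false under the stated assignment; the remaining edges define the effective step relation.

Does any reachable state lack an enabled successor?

Answer: DEADLOCK at state 1

Working:
Reachable = {0,1,2}
  0: a→0  c→2  tau→0  tau→1  [deg 4]
  1: ∅  [STUCK]
  2: ∅  [STUCK]
trace reaching 1: tau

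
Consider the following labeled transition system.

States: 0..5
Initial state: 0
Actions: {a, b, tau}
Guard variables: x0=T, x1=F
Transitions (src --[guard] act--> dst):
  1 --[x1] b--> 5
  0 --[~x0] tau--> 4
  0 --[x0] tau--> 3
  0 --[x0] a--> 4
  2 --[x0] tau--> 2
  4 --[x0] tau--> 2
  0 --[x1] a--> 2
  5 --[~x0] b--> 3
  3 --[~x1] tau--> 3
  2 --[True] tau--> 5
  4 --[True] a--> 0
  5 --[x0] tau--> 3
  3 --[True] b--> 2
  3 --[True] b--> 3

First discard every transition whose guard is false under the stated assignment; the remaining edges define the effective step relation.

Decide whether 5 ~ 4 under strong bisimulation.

Answer: NOT BISIMILAR

Analysis:
Compute ~ classes (split until stable):
  P[0] = {{0,1,2,3,4,5}}
  P[1] = {{0,4},{1},{2,5},{3}}
  P[2] = {{0},{1},{2},{3},{4},{5}}
stable after 3 split(s): 6 block(s)
class of 5: {5}; class of 4: {4}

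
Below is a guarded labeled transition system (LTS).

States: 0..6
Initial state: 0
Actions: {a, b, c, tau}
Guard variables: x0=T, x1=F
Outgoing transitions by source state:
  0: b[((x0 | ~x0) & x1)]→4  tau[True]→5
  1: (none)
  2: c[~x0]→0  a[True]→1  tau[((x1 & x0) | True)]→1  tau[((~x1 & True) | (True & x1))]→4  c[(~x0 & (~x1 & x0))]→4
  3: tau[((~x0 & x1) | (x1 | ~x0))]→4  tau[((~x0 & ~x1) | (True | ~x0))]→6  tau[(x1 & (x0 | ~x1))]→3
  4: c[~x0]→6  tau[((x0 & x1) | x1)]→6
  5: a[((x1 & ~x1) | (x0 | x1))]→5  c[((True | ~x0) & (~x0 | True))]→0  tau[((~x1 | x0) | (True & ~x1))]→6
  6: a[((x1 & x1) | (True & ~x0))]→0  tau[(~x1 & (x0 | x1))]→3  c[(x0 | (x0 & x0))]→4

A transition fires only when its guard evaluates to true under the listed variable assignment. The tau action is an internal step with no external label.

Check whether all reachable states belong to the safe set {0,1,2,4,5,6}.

Allowed set {0,1,2,4,5,6}
Reachable = {0,3,4,5,6}
  0: ✓
  3: VIOLATES
  4: ✓
  5: ✓
  6: ✓
reach 3 via tau·tau·tau — violates

Answer: INVARIANT VIOLATED at state 3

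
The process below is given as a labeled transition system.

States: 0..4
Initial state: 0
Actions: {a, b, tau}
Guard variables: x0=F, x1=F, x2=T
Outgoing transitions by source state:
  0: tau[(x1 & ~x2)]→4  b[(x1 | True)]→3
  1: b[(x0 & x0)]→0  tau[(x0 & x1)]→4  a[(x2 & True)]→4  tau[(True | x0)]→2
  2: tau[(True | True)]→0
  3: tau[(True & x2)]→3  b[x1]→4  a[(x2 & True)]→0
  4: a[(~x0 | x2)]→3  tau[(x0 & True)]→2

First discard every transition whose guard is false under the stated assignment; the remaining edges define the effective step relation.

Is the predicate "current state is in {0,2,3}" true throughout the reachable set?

Allowed set {0,2,3}
R = {0,3}
  0: ✓
  3: ✓

Answer: INVARIANT HOLDS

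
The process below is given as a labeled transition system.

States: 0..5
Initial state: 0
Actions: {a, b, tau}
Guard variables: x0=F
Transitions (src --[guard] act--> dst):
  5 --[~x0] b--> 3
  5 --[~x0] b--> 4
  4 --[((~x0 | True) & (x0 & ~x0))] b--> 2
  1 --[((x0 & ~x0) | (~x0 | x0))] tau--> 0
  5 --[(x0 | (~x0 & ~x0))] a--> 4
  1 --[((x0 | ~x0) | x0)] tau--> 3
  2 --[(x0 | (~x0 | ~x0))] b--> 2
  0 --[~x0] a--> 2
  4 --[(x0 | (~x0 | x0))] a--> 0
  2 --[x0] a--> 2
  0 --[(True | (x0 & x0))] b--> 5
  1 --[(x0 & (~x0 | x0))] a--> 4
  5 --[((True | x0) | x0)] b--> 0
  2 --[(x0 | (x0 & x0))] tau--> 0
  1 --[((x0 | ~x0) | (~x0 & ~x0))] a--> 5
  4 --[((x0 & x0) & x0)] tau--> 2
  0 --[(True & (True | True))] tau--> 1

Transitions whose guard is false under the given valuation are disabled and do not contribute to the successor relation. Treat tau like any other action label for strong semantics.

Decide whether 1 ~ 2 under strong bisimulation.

Answer: NOT BISIMILAR

Working:
Compute ~ classes (split until stable):
  P[0] = {{0,1,2,3,4,5}}
  P[1] = {{0},{1},{2},{3},{4},{5}}
Fixed point at round 2; 6 class(es).
[1]={1}  [2]={2}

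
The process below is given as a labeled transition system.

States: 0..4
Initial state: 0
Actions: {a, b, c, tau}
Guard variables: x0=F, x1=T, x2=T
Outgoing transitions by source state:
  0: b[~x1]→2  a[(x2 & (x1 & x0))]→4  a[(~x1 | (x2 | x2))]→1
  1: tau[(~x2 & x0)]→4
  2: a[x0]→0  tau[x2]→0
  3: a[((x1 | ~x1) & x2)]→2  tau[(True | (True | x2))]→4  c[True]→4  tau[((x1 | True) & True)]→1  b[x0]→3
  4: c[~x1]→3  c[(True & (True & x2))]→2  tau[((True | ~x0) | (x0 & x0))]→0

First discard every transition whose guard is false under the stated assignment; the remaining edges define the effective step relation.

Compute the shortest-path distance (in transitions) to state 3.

BFS to 3:
  Layer 0: {0}
  Layer 1: {1}
3 never appears.

Answer: UNREACHABLE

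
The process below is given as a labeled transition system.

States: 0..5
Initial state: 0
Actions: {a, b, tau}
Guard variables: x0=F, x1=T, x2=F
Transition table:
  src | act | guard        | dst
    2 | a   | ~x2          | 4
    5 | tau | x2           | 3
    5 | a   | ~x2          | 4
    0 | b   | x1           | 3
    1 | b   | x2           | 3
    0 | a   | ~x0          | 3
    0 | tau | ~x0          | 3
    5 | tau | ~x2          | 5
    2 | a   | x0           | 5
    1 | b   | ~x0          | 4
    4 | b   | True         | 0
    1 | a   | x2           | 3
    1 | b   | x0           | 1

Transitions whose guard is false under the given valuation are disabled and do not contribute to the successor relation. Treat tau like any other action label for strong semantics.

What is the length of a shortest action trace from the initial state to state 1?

Answer: UNREACHABLE

Working:
BFS to 1:
  L0 = {0}
  L1 = {3}
1 never appears.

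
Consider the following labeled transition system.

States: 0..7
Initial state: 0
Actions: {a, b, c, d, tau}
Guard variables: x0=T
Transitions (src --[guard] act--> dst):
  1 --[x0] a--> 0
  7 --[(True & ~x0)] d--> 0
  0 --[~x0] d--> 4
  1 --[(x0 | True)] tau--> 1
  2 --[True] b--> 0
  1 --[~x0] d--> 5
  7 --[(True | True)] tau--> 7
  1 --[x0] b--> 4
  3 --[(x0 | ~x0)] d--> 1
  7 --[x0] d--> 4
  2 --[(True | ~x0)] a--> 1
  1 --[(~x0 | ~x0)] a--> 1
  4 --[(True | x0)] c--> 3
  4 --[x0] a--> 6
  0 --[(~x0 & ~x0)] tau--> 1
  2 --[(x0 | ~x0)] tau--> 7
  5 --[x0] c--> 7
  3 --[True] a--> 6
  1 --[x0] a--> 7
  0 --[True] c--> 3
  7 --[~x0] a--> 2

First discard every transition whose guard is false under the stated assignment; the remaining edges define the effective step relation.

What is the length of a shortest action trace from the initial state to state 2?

Answer: UNREACHABLE

Analysis:
Layered search for 2:
  Layer 0: {0}
  Layer 1: {3}
  Layer 2: {1,6}
  Layer 3: {4,7}
2 never appears.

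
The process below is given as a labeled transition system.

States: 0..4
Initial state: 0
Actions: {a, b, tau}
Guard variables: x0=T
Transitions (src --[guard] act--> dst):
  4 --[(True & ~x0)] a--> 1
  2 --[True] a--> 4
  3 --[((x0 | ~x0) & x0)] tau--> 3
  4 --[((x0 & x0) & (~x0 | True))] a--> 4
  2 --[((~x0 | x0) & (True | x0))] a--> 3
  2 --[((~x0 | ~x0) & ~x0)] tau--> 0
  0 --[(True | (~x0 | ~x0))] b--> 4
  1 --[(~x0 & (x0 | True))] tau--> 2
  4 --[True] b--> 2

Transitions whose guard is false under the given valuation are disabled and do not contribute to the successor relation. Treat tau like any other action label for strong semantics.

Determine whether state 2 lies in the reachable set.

Guard filter leaves 6 enabled edge(s).
depth 0: {0}
depth 1: {4}  cumulative {0,4}
depth 2: {2}  cumulative {0,2,4}
depth 3: {3}  cumulative {0,2,3,4}
Reachable = {0,2,3,4}
Path to 2: b·b

Answer: REACHABLE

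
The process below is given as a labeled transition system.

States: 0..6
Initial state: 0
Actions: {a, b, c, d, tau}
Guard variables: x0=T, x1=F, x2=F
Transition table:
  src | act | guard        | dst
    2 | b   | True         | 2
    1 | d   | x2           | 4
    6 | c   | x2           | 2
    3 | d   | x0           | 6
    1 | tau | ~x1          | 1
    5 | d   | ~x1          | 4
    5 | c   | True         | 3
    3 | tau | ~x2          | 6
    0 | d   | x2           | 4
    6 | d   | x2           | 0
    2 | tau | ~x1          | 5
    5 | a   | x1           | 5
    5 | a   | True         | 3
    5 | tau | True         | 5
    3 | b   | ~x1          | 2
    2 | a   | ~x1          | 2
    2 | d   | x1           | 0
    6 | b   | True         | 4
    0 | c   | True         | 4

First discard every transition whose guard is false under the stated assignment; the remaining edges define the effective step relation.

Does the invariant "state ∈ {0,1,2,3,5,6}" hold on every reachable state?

Allowed set {0,1,2,3,5,6}
Reachable = {0,4}
  0: ✓
  4: ✗ unsafe
witness against invariant: c → 4

Answer: INVARIANT VIOLATED at state 4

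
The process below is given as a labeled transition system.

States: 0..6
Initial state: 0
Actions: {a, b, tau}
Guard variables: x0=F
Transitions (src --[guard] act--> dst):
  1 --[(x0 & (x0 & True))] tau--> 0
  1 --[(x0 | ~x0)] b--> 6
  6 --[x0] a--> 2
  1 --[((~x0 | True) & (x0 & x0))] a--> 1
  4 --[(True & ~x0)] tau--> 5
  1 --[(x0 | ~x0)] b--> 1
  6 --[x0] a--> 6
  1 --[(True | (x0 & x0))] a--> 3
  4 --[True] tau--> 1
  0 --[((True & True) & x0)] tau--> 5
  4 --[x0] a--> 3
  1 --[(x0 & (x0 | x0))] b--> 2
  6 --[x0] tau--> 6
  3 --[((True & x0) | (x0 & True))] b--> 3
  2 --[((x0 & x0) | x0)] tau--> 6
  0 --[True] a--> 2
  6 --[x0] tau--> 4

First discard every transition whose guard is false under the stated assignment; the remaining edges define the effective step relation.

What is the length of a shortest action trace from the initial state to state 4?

BFS to 4:
  L0 = {0}
  L1 = {2}
4 never appears.

Answer: UNREACHABLE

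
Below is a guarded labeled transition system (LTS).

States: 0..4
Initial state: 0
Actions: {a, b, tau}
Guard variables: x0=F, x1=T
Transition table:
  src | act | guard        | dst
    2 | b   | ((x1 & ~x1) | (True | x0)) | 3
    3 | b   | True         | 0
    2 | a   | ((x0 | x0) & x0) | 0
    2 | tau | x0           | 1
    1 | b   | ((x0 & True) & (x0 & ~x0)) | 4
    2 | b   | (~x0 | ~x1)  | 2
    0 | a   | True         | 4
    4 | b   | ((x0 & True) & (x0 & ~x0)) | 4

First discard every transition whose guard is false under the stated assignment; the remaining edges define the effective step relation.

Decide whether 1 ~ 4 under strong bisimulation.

Answer: BISIMILAR

Trace:
Compute ~ classes (split until stable):
  P[0] = {{0,1,2,3,4}}
  P[1] = {{0},{1,4},{2,3}}
  P[2] = {{0},{1,4},{2},{3}}
stable after 3 split(s): 4 block(s)
class of 1: {1,4}; class of 4: {1,4}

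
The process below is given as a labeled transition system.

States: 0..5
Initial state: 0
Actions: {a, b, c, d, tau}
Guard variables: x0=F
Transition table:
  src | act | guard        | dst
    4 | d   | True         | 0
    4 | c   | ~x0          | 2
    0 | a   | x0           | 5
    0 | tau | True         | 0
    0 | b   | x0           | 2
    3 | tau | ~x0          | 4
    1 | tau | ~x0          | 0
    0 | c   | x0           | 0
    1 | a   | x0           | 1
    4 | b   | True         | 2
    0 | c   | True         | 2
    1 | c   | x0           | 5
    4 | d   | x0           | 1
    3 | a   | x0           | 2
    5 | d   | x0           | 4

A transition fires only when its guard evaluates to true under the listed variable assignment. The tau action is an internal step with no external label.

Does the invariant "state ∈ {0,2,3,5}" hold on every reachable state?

Inv-set: {0,2,3,5}
R = {0,2}
  0: safe
  2: safe

Answer: INVARIANT HOLDS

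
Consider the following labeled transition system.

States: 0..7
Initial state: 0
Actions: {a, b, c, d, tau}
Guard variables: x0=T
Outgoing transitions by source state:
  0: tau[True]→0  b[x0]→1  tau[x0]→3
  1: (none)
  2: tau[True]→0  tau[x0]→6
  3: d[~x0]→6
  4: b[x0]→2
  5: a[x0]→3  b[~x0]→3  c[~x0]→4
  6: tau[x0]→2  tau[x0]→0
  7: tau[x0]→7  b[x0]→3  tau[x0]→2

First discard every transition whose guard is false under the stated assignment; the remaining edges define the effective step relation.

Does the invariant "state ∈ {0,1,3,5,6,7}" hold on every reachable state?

Inv-set: {0,1,3,5,6,7}
Reach set: {0,1,3}
  0: safe
  1: safe
  3: safe

Answer: INVARIANT HOLDS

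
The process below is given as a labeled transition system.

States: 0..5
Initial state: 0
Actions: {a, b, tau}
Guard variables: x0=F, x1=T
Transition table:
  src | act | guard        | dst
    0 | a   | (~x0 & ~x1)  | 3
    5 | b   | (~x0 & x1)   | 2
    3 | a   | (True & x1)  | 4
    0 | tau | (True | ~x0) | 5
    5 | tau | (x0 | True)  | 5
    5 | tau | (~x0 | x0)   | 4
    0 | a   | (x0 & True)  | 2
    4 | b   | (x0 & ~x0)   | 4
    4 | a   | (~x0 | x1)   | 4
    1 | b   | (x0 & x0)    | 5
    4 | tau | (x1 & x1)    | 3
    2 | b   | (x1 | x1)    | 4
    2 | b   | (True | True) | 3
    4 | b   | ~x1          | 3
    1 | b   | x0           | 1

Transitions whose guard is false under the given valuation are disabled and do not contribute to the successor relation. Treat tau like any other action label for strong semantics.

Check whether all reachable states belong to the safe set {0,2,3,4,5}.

Answer: INVARIANT HOLDS

Analysis:
Allowed set {0,2,3,4,5}
Reachable = {0,2,3,4,5}
  0: ok
  2: ok
  3: ok
  4: ok
  5: ok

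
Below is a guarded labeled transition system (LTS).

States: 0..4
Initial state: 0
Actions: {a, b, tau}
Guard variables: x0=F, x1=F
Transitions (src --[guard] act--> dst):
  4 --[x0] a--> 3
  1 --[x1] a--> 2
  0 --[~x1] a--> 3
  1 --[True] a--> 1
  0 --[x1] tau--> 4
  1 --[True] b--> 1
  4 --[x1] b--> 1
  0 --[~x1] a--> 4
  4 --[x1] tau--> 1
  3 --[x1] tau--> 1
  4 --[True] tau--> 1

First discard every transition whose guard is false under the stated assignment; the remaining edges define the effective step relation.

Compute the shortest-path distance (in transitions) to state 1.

Answer: 2

Trace:
Breadth-first toward 1:
  Layer 0: {0}
  Layer 1: {3,4}
  Layer 2: {1}
1 enters at depth 2; path a·tau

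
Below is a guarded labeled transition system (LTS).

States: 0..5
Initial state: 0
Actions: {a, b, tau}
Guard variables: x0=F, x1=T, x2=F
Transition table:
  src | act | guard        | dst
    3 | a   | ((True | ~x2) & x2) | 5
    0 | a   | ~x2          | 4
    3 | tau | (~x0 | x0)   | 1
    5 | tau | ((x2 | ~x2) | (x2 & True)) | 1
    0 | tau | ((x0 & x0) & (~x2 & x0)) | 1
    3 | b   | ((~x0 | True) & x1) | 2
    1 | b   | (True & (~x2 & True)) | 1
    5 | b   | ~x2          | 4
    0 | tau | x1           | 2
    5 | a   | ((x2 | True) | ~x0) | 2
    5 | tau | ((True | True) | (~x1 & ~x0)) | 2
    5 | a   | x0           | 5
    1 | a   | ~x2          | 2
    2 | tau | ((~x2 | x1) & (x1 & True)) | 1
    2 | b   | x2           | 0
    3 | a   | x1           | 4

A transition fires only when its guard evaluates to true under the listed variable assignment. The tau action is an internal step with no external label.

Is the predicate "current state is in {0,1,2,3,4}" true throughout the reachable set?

Allowed set {0,1,2,3,4}
Reachable = {0,1,2,4}
  0: ok
  1: ok
  2: ok
  4: ok

Answer: INVARIANT HOLDS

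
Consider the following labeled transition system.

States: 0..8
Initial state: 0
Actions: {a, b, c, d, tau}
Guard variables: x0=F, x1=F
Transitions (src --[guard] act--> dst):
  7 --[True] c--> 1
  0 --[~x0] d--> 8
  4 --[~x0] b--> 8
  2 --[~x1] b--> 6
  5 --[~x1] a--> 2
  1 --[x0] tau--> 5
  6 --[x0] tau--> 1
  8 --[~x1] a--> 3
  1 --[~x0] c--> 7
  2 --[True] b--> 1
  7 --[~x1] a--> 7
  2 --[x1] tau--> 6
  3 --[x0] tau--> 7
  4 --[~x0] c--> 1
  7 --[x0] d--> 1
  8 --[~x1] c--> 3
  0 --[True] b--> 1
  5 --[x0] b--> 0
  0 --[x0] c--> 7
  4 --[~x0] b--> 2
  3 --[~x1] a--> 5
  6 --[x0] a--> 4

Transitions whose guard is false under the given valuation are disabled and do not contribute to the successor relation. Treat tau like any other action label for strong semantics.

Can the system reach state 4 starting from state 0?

Answer: UNREACHABLE

Trace:
14 transition(s) survive guard evaluation.
Layer 0: {0}
Layer 1: {1,8}  total {0,1,8}
Layer 2: {3,7}  total {0,1,3,7,8}
Layer 3: {5}  total {0,1,3,5,7,8}
Layer 4: {2}  total {0,1,2,3,5,7,8}
Layer 5: {6}  total {0,1,2,3,5,6,7,8}
Reach set: {0,1,2,3,5,6,7,8}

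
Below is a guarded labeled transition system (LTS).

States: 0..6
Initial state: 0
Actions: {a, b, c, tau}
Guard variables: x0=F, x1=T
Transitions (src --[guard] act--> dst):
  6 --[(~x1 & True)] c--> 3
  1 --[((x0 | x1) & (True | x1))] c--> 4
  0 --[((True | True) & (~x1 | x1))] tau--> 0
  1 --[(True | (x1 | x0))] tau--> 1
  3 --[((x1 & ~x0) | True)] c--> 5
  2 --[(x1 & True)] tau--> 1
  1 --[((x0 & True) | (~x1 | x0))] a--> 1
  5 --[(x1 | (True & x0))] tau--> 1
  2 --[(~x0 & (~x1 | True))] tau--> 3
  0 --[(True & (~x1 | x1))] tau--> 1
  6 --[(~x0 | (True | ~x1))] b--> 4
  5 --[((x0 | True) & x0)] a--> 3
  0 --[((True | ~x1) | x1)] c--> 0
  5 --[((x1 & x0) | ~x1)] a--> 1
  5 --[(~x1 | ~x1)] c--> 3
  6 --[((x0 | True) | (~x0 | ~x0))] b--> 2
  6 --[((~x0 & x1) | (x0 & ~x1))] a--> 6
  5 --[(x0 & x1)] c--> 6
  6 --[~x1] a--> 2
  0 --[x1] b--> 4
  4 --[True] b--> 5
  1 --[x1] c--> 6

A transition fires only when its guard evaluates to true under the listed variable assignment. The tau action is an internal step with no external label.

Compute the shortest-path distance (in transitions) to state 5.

Answer: 2

Working:
Breadth-first toward 5:
  depth 0: {0}
  depth 1: {1,4}
  depth 2: {5,6}
first hit 5 at d=2 via b·b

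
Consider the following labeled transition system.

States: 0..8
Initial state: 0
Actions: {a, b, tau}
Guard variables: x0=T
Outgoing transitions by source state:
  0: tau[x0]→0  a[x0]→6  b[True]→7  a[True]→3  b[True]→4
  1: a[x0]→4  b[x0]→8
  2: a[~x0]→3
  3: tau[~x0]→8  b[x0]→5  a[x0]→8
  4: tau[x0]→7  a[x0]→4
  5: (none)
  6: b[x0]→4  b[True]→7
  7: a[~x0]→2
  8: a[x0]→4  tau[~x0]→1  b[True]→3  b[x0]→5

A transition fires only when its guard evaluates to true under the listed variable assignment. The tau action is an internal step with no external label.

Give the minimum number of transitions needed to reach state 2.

Layered search for 2:
  Layer 0: {0}
  Layer 1: {3,4,6,7}
  Layer 2: {5,8}
2 never appears.

Answer: UNREACHABLE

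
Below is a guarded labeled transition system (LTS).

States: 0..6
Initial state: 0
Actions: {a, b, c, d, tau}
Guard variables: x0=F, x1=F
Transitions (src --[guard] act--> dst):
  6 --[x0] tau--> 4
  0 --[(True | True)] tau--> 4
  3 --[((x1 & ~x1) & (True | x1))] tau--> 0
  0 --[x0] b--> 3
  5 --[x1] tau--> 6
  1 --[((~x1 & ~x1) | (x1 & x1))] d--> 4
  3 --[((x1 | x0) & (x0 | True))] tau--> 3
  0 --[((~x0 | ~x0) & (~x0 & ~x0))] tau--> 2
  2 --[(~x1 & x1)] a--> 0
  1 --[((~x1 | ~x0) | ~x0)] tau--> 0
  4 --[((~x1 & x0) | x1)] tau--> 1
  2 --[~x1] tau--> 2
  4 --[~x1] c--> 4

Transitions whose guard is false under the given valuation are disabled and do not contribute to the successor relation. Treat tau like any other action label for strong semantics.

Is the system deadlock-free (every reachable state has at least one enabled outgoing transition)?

Answer: DEADLOCK-FREE

Analysis:
Reachable = {0,2,4}
  0: tau→2  tau→4  [2 exit(s)]
  2: tau→2  [1 exit(s)]
  4: c→4  [1 exit(s)]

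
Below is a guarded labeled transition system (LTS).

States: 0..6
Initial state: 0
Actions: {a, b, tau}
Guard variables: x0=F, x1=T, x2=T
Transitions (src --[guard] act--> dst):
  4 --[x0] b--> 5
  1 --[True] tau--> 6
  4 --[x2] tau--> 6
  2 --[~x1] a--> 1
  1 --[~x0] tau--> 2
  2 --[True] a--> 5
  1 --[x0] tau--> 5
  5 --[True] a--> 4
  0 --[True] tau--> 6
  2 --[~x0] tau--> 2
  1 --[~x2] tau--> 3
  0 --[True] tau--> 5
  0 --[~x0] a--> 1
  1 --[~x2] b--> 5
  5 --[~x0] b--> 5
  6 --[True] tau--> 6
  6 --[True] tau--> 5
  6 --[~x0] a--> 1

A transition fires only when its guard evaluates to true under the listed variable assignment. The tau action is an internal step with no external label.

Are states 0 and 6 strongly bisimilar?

Bisimulation quotient by refinement:
  P[0] = {{0,1,2,3,4,5,6}}
  P[1] = {{0,2,6},{1,4},{3},{5}}
  P[2] = {{0,6},{1,4},{2},{3},{5}}
  P[3] = {{0,6},{1},{2},{3},{4},{5}}
stable after 4 split(s): 6 block(s)
0∈{0,6}, 6∈{0,6}

Answer: BISIMILAR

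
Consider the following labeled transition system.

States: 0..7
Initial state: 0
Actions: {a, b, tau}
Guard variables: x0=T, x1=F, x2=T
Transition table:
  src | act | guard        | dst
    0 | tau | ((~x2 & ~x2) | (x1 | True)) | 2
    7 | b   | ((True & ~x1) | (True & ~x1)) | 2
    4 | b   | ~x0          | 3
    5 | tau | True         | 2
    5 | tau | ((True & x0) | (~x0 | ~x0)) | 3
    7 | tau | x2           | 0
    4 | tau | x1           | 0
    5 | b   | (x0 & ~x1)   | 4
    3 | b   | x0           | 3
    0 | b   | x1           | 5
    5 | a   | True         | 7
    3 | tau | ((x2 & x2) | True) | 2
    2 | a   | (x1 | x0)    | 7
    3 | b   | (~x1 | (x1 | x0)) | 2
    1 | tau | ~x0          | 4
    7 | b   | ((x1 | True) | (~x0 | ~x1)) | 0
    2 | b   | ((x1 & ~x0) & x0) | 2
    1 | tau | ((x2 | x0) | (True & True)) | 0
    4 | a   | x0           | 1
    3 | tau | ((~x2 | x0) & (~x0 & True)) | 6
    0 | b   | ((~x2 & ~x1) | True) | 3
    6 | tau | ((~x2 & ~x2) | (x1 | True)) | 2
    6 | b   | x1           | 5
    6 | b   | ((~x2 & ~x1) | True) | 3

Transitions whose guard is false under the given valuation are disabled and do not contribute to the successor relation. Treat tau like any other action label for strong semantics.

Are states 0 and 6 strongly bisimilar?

Bisimulation quotient by refinement:
  P[0] = {{0,1,2,3,4,5,6,7}}
  P[1] = {{0,3,6,7},{1},{2,4},{5}}
  P[2] = {{0,6},{1},{2},{3},{4},{5},{7}}
stable after 3 split(s): 7 block(s)
class of 0: {0,6}; class of 6: {0,6}

Answer: BISIMILAR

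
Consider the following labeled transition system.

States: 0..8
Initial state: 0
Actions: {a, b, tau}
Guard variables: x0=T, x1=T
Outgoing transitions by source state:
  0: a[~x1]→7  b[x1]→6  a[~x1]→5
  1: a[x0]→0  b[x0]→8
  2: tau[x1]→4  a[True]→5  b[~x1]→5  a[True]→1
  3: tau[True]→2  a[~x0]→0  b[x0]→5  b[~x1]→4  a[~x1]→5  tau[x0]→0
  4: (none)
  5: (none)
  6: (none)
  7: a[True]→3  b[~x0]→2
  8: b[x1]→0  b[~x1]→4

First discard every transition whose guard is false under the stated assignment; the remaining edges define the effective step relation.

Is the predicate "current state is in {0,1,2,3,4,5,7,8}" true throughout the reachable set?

Safe = {0,1,2,3,4,5,7,8}
R = {0,6}
  0: ✓
  6: outside
witness against invariant: b → 6

Answer: INVARIANT VIOLATED at state 6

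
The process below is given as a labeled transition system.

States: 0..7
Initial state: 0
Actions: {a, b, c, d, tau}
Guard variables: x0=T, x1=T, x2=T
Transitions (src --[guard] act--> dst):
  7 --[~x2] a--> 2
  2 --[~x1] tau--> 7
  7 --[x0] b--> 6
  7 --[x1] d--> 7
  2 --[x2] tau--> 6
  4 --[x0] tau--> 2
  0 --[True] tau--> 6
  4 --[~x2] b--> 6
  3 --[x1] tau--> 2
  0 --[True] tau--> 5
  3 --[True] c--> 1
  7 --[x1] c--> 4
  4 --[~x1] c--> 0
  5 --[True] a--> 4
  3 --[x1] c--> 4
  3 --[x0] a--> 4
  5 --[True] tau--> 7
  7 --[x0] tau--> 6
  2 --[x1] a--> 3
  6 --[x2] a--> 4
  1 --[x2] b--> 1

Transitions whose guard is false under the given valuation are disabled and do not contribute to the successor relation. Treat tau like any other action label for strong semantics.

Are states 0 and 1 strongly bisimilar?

Bisimulation quotient by refinement:
  π0 = {{0,1,2,3,4,5,6,7}}
  π1 = {{0,4},{1},{2,5},{3},{6},{7}}
  π2 = {{0},{1},{2},{3},{4},{5},{6},{7}}
Fixed point at round 3; 8 class(es).
[0]={0}  [1]={1}

Answer: NOT BISIMILAR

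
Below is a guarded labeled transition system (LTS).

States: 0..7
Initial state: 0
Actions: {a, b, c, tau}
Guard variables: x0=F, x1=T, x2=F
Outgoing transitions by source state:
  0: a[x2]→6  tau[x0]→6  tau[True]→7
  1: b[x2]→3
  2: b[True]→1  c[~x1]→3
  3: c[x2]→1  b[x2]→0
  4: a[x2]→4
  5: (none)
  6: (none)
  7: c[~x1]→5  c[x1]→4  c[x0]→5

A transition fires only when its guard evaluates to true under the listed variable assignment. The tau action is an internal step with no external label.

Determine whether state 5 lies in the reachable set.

Answer: UNREACHABLE

Analysis:
3 transition(s) survive guard evaluation.
L0 = {0}
L1 = {7}  cumulative {0,7}
L2 = {4}  cumulative {0,4,7}
Reachable = {0,4,7}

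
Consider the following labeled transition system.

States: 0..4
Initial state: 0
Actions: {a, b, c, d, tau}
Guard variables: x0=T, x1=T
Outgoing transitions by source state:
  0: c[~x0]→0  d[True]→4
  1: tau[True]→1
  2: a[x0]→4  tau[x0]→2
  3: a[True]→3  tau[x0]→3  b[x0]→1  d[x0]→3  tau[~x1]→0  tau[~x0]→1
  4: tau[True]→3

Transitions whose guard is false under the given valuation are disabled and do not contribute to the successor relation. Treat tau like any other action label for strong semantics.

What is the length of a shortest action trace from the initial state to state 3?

Answer: 2

Trace:
Breadth-first toward 3:
  Layer 0: {0}
  Layer 1: {4}
  Layer 2: {3}
3 enters at depth 2; path d·tau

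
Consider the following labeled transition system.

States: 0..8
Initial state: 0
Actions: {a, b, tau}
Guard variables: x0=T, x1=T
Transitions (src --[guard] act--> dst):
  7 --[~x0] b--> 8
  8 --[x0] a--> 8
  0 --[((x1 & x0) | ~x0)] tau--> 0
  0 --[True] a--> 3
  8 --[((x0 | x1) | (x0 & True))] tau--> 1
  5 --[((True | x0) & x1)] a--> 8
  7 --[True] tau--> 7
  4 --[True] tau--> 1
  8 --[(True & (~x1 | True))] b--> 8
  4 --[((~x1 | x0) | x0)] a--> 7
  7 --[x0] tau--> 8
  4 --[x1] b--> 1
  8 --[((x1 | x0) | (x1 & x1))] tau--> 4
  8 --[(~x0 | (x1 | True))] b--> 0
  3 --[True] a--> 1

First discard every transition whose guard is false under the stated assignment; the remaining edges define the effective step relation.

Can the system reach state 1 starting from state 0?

Answer: REACHABLE

Trace:
After dropping false guards: 14 live edges.
depth 0: {0}
depth 1: {3}  now seen {0,3}
depth 2: {1}  now seen {0,1,3}
Reach set: {0,1,3}
trace reaching 1: a·a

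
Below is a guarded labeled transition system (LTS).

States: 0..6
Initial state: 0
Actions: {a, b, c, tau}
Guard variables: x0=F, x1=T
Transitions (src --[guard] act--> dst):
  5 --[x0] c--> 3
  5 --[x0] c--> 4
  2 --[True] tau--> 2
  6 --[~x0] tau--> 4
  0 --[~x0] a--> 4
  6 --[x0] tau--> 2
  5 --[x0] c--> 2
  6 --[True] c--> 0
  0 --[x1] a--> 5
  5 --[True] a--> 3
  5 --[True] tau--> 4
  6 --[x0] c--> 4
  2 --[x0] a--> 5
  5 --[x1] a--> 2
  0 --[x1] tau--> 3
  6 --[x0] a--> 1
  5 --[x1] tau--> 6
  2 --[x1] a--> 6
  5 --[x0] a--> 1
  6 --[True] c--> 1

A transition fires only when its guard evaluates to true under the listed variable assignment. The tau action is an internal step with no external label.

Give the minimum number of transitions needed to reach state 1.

Answer: 3

Analysis:
BFS to 1:
  Layer 0: {0}
  Layer 1: {3,4,5}
  Layer 2: {2,6}
  Layer 3: {1}
1 enters at depth 3; path a·tau·c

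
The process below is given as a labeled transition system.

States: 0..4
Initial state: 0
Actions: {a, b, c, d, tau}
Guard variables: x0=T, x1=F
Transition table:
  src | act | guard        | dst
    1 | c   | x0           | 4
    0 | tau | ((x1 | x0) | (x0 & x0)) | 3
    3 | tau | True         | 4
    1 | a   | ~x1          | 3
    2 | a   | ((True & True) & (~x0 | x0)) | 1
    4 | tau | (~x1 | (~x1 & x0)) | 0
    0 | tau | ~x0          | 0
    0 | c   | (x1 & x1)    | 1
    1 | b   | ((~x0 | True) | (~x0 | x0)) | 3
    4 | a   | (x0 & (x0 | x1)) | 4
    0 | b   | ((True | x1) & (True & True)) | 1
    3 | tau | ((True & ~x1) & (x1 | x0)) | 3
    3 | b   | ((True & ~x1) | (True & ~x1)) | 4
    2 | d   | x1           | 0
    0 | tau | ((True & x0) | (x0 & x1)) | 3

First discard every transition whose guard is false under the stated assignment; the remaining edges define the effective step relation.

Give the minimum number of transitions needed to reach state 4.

Answer: 2

Trace:
BFS to 4:
  L0 = {0}
  L1 = {1,3}
  L2 = {4}
depth(4)=2, e.g. b·c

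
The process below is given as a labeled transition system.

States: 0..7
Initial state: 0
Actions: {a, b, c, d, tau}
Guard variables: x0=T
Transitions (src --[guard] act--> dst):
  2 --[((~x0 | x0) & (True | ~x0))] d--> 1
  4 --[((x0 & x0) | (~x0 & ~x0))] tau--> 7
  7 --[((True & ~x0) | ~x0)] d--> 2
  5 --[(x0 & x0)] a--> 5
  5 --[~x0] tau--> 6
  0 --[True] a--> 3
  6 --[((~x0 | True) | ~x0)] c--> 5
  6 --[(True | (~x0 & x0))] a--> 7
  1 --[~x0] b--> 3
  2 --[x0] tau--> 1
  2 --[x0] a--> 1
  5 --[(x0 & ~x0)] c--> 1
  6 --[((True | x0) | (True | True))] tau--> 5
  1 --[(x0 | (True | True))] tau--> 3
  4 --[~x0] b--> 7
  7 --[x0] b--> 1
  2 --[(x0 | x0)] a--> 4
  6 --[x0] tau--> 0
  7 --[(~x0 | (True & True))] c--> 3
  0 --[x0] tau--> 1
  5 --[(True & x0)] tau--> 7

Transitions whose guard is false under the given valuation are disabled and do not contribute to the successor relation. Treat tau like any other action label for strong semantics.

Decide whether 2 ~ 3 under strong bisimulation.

Refine partition for ~:
  round 0: {{0,1,2,3,4,5,6,7}}
  round 1: {{0,5},{1,4},{2},{3},{6},{7}}
  round 2: {{0},{1},{2},{3},{4},{5},{6},{7}}
Fixed point at round 3; 8 class(es).
[2]={2}  [3]={3}

Answer: NOT BISIMILAR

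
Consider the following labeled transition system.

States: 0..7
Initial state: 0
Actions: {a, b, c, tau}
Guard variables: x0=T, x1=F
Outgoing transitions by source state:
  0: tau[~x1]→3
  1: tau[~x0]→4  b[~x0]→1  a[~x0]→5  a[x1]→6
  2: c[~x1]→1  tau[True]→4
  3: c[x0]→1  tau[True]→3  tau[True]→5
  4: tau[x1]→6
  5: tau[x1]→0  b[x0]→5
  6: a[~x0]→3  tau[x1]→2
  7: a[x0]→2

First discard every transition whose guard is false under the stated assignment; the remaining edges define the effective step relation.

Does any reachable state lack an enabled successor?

Answer: DEADLOCK at state 1

Trace:
Reach set: {0,1,3,5}
  0: tau→3  [1 out]
  1: ∅  [STUCK]
  3: c→1  tau→3  tau→5  [3 out]
  5: b→5  [1 out]
witness 1: tau·c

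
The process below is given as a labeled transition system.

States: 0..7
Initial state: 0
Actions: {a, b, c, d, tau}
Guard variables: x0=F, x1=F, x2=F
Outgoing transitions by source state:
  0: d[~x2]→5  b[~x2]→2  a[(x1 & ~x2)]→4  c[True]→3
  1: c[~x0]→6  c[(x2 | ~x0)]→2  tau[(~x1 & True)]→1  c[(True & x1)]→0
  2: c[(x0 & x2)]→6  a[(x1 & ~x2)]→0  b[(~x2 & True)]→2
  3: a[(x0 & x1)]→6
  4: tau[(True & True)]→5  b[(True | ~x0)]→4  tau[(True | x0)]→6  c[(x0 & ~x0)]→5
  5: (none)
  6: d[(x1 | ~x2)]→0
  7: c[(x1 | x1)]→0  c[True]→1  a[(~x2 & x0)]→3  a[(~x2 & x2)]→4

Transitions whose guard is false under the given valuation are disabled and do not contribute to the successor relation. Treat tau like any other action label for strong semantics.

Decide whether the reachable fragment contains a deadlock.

R = {0,2,3,5}
  0: b→2  c→3  d→5  [deg 3]
  2: b→2  [deg 1]
  3: ∅  [STUCK]
  5: ∅  [STUCK]
Path to 3: c

Answer: DEADLOCK at state 3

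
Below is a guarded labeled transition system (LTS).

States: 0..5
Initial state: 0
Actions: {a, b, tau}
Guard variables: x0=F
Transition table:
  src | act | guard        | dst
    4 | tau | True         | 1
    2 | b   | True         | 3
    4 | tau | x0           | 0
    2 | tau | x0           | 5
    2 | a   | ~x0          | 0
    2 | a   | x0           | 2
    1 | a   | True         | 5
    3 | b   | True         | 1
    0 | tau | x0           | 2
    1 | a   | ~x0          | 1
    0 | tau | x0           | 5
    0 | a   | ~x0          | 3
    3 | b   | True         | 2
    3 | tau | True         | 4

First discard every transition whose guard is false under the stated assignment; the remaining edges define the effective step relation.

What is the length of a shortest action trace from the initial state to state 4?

Answer: 2

Trace:
Breadth-first toward 4:
  Layer 0: {0}
  Layer 1: {3}
  Layer 2: {1,2,4}
depth(4)=2, e.g. a·tau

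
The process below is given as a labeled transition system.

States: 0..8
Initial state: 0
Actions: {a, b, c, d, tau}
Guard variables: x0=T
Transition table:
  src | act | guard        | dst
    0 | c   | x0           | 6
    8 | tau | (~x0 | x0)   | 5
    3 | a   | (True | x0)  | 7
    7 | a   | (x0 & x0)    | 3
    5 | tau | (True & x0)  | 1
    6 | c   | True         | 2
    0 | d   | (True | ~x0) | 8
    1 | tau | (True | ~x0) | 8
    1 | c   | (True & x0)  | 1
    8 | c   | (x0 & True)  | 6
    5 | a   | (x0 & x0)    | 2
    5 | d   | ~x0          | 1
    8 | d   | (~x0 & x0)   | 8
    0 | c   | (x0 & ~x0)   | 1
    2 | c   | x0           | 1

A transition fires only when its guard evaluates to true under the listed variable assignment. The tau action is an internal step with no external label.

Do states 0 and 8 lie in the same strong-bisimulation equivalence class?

Refine partition for ~:
  π0 = {{0,1,2,3,4,5,6,7,8}}
  π1 = {{0},{1,8},{2,6},{3,7},{4},{5}}
  π2 = {{0},{1},{2},{3,7},{4},{5},{6},{8}}
8 equivalence class(es) (converged in 3)
class of 0: {0}; class of 8: {8}

Answer: NOT BISIMILAR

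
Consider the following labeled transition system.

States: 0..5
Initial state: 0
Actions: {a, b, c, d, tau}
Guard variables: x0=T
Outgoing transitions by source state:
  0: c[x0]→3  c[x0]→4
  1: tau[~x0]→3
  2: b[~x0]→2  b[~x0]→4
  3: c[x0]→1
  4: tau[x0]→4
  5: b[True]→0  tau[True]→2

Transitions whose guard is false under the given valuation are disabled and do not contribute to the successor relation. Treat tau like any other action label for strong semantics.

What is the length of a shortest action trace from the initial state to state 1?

Answer: 2

Trace:
Layered search for 1:
  L0 = {0}
  L1 = {3,4}
  L2 = {1}
depth(1)=2, e.g. c·c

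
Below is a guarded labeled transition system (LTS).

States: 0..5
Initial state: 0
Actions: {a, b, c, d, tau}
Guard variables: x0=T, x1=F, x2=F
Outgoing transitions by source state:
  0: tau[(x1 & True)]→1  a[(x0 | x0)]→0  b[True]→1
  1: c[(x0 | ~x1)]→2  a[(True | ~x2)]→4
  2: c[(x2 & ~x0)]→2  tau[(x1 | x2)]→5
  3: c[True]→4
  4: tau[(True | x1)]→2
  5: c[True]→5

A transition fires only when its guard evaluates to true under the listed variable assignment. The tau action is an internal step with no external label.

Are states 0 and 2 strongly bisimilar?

Answer: NOT BISIMILAR

Analysis:
Refine partition for ~:
  round 0: {{0,1,2,3,4,5}}
  round 1: {{0},{1},{2},{3,5},{4}}
  round 2: {{0},{1},{2},{3},{4},{5}}
6 equivalence class(es) (converged in 3)
class of 0: {0}; class of 2: {2}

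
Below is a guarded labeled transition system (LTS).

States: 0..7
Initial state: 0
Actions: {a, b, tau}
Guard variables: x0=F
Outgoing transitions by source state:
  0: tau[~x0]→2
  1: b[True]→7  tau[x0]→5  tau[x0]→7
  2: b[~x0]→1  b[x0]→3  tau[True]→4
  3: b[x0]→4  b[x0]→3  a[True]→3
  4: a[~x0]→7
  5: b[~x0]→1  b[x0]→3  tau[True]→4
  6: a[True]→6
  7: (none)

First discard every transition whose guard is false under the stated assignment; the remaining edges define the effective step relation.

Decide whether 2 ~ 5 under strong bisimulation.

Bisimulation quotient by refinement:
  P[0] = {{0,1,2,3,4,5,6,7}}
  P[1] = {{0},{1},{2,5},{3,4,6},{7}}
  P[2] = {{0},{1},{2,5},{3,6},{4},{7}}
stable after 3 split(s): 6 block(s)
class of 2: {2,5}; class of 5: {2,5}

Answer: BISIMILAR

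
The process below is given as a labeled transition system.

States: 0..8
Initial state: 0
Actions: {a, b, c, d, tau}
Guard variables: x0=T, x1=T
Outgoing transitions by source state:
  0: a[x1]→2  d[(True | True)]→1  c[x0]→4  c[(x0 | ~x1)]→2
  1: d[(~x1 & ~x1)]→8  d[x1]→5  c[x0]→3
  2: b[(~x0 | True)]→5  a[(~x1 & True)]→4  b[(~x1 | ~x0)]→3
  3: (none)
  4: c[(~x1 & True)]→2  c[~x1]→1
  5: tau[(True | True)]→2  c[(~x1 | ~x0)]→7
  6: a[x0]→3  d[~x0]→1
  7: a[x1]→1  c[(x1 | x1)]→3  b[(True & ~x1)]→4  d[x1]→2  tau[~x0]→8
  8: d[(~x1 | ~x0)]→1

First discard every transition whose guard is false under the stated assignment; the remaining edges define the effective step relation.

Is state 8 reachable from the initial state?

After dropping false guards: 12 live edges.
L0 = {0}
L1 = {1,2,4}  total {0,1,2,4}
L2 = {3,5}  total {0,1,2,3,4,5}
R = {0,1,2,3,4,5}

Answer: UNREACHABLE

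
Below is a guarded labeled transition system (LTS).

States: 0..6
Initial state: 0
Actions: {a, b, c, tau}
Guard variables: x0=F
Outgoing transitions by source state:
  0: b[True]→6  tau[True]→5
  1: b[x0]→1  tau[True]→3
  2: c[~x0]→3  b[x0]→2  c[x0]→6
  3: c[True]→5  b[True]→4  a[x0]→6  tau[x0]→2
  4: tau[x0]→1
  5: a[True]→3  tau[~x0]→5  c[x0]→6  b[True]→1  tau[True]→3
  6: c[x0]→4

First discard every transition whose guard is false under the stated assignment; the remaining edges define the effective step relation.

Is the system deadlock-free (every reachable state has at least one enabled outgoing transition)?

Answer: DEADLOCK at state 4

Working:
Reach set: {0,1,3,4,5,6}
  0: b→6  tau→5  [2 out]
  1: tau→3  [1 out]
  3: b→4  c→5  [2 out]
  4: ∅  [no exit]
  5: a→3  b→1  tau→3  tau→5  [4 out]
  6: ∅  [no exit]
Path to 4: tau·a·b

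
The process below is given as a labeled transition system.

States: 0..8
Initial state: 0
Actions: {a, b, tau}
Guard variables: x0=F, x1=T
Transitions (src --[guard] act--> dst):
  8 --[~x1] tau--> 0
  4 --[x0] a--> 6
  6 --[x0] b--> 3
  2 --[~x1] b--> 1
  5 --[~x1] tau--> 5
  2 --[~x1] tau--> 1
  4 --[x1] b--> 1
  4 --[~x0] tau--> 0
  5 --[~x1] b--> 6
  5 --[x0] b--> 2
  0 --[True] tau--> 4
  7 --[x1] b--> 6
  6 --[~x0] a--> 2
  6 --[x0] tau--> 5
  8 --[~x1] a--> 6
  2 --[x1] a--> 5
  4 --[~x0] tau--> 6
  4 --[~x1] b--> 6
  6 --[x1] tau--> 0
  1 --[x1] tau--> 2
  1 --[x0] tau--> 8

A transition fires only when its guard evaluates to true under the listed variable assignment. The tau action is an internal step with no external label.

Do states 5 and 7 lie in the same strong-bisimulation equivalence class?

Refine partition for ~:
  round 0: {{0,1,2,3,4,5,6,7,8}}
  round 1: {{0,1},{2},{3,5,8},{4},{6},{7}}
  round 2: {{0},{1},{2},{3,5,8},{4},{6},{7}}
7 equivalence class(es) (converged in 3)
5∈{3,5,8}, 7∈{7}

Answer: NOT BISIMILAR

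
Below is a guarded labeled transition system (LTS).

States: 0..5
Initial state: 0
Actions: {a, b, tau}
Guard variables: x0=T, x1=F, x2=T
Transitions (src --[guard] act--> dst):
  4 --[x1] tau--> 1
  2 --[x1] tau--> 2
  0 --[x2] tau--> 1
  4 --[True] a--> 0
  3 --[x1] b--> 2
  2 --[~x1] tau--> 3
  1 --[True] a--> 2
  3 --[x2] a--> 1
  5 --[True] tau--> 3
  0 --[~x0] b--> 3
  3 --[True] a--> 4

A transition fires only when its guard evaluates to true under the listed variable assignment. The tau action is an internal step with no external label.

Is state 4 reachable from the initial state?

Answer: REACHABLE

Trace:
Guard filter leaves 7 enabled edge(s).
L0 = {0}
L1 = {1}  total {0,1}
L2 = {2}  total {0,1,2}
L3 = {3}  total {0,1,2,3}
L4 = {4}  total {0,1,2,3,4}
Reachable = {0,1,2,3,4}
trace reaching 4: tau·a·tau·a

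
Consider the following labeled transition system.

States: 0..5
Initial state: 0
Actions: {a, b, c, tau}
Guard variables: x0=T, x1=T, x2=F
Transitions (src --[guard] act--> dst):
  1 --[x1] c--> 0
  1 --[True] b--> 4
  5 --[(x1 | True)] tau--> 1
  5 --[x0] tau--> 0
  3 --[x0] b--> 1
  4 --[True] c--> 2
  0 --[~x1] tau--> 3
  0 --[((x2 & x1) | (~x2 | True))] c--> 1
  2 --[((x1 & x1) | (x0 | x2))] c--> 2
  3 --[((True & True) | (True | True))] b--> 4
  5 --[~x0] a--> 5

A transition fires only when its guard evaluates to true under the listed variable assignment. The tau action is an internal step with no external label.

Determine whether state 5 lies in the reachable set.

Guard filter leaves 9 enabled edge(s).
depth 0: {0}
depth 1: {1}  total {0,1}
depth 2: {4}  total {0,1,4}
depth 3: {2}  total {0,1,2,4}
Reachable = {0,1,2,4}

Answer: UNREACHABLE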